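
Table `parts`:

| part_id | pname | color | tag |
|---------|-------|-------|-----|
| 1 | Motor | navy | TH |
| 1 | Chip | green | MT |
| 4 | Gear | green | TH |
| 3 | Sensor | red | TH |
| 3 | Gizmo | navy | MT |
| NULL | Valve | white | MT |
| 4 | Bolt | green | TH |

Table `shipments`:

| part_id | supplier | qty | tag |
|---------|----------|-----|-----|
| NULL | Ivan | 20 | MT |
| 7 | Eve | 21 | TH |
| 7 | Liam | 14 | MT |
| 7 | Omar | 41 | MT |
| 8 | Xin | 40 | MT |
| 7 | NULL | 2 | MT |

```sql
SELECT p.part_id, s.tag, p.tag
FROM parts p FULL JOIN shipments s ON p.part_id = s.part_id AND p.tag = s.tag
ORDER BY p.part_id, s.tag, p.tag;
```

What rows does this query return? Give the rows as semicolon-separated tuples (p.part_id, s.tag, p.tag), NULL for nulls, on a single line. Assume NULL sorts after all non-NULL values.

FULL OUTER JOIN keeps every row from both sides; unmatched rows get NULL for the other side's columns.
Matching on p.part_id = s.part_id AND p.tag = s.tag. A NULL in a compared column never satisfies the condition.
- p row (part_id=1, tag=TH): no match → kept, s columns NULL.
- p row (part_id=1, tag=MT): no match → kept, s columns NULL.
- p row (part_id=4, tag=TH): no match → kept, s columns NULL.
- p row (part_id=3, tag=TH): no match → kept, s columns NULL.
- p row (part_id=3, tag=MT): no match → kept, s columns NULL.
- p row (part_id=NULL, tag=MT): no match → kept, s columns NULL.
- p row (part_id=4, tag=TH): no match → kept, s columns NULL.
- plus 6 unmatched s row(s), each kept with NULL p columns.

(1, NULL, MT); (1, NULL, TH); (3, NULL, MT); (3, NULL, TH); (4, NULL, TH); (4, NULL, TH); (NULL, MT, NULL); (NULL, MT, NULL); (NULL, MT, NULL); (NULL, MT, NULL); (NULL, MT, NULL); (NULL, TH, NULL); (NULL, NULL, MT)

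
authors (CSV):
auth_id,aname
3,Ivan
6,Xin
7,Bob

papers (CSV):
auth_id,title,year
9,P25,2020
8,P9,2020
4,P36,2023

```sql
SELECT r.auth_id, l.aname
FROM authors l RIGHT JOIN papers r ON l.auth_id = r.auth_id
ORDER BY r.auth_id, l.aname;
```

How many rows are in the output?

RIGHT JOIN keeps every row from `papers`; unmatched rows get NULL for `authors`'s columns.
Matching on l.auth_id = r.auth_id.
Matched pairs: 0; unmatched r rows kept: 3.
Total: 0 matched + 3 padded = 3 rows.

3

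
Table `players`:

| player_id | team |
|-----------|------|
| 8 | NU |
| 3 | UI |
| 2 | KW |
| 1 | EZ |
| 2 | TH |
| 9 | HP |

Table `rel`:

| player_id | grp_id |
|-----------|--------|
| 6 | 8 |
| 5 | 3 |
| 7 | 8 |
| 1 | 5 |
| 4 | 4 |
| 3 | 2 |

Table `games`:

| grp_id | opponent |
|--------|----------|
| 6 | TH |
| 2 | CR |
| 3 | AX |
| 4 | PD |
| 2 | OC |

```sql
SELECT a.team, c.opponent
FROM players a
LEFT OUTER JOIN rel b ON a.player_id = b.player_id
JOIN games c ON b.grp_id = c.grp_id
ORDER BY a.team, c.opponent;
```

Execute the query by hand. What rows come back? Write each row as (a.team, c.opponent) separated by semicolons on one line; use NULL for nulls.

(UI, CR); (UI, OC)

Evaluate left to right. First `players a LEFT JOIN rel b` on player_id: 6 row(s).
Then INNER JOIN `games c` on grp_id: keep only rows whose b.grp_id appears in c.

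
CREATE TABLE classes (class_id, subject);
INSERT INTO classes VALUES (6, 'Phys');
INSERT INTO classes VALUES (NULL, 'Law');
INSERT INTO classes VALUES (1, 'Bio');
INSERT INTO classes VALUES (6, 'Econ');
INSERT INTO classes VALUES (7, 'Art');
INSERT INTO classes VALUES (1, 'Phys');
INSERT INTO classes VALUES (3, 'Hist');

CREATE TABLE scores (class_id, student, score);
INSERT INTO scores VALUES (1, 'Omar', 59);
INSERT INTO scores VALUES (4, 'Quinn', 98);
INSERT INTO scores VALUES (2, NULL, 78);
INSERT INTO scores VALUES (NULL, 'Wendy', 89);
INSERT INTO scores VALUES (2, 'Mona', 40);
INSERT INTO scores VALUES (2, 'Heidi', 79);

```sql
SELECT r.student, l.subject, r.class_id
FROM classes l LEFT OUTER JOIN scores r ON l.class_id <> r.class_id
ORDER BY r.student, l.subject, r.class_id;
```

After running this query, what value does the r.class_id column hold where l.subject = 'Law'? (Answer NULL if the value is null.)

NULL

LEFT JOIN keeps every row from `classes`; unmatched rows get NULL for `scores`'s columns.
Matching on l.class_id <> r.class_id. A NULL in a compared column never satisfies the condition.
- l (class_id=6) pairs with 5 row(s) of r.
- l (class_id=NULL) has no partner → padded with NULL.
- l (class_id=1) pairs with 4 row(s) of r.
- l (class_id=6) pairs with 5 row(s) of r.
- l (class_id=7) pairs with 5 row(s) of r.
- l (class_id=1) pairs with 4 row(s) of r.
- l (class_id=3) pairs with 5 row(s) of r.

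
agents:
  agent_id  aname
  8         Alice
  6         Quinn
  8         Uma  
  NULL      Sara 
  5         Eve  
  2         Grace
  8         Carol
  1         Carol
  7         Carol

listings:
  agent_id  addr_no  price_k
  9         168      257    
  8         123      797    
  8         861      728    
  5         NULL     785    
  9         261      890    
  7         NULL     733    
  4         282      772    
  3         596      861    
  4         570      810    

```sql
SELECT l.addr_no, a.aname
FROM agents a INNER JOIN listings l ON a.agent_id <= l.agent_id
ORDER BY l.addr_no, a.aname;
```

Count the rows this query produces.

46

INNER JOIN keeps only pairs where the ON condition holds.
Matching on a.agent_id <= l.agent_id. A NULL in a compared column never satisfies the condition.
- a[0] agent_id=8 → 4 match(es) in l → 4 row(s).
- a[1] agent_id=6 → 5 match(es) in l → 5 row(s).
- a[2] agent_id=8 → 4 match(es) in l → 4 row(s).
- a[3] agent_id=NULL → no match; dropped.
- a[4] agent_id=5 → 6 match(es) in l → 6 row(s).
- a[5] agent_id=2 → 9 match(es) in l → 9 row(s).
- a[6] agent_id=8 → 4 match(es) in l → 4 row(s).
- a[7] agent_id=1 → 9 match(es) in l → 9 row(s).
- a[8] agent_id=7 → 5 match(es) in l → 5 row(s).
Total: 46 rows.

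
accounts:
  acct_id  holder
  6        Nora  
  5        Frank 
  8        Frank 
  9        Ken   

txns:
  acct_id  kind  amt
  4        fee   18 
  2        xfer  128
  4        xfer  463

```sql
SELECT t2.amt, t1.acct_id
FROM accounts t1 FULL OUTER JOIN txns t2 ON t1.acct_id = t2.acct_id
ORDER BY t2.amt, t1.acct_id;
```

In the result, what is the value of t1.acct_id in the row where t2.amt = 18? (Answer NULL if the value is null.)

NULL

FULL OUTER JOIN keeps every row from both sides; unmatched rows get NULL for the other side's columns.
Matching on t1.acct_id = t2.acct_id.
- t1[0] acct_id=6 → no match; kept with NULLs on the t2 side.
- t1[1] acct_id=5 → no match; kept with NULLs on the t2 side.
- t1[2] acct_id=8 → no match; kept with NULLs on the t2 side.
- t1[3] acct_id=9 → no match; kept with NULLs on the t2 side.
- 3 t2 row(s) had no t1 match → kept, t1 columns NULL.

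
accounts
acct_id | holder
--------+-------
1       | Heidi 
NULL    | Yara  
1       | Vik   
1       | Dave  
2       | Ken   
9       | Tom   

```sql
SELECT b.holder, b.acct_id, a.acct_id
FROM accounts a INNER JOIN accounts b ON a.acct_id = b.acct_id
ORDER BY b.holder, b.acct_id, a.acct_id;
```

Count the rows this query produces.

INNER JOIN keeps only pairs where the ON condition holds.
Matching on a.acct_id = b.acct_id. A NULL in a compared column never satisfies the condition.
- a row (acct_id=1): matches 3 b row(s) → 3 output row(s).
- a row (acct_id=NULL): no match → dropped.
- a row (acct_id=1): matches 3 b row(s) → 3 output row(s).
- a row (acct_id=1): matches 3 b row(s) → 3 output row(s).
- a row (acct_id=2): matches 1 b row(s) → 1 output row(s).
- a row (acct_id=9): matches 1 b row(s) → 1 output row(s).
Total: 11 rows.

11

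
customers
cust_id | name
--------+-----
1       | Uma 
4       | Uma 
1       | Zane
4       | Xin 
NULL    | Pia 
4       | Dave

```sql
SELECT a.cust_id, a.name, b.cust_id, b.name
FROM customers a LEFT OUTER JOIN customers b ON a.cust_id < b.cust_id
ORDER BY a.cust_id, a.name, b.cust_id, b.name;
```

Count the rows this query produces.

LEFT JOIN keeps every row from `customers a`; unmatched rows get NULL for `customers b`'s columns.
Matching on a.cust_id < b.cust_id. A NULL in a compared column never satisfies the condition.
Matched pairs: 6; unmatched a rows kept: 4.
Total: 6 matched + 4 padded = 10 rows.

10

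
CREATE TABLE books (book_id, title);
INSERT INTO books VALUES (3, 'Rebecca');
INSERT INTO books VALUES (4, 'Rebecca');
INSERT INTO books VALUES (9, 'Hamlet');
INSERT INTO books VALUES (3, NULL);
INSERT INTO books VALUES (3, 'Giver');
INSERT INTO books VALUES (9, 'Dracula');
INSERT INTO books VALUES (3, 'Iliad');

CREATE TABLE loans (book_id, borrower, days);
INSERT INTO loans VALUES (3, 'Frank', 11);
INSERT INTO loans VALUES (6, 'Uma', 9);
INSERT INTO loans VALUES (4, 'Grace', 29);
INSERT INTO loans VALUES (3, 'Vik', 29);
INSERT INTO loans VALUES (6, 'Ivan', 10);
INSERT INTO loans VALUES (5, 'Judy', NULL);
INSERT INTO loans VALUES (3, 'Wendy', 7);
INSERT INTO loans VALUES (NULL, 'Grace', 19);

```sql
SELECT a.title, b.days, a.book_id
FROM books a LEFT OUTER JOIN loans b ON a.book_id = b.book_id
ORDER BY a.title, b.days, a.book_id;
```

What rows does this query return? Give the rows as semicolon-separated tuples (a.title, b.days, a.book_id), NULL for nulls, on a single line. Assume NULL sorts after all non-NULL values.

(Dracula, NULL, 9); (Giver, 7, 3); (Giver, 11, 3); (Giver, 29, 3); (Hamlet, NULL, 9); (Iliad, 7, 3); (Iliad, 11, 3); (Iliad, 29, 3); (Rebecca, 7, 3); (Rebecca, 11, 3); (Rebecca, 29, 3); (Rebecca, 29, 4); (NULL, 7, 3); (NULL, 11, 3); (NULL, 29, 3)

LEFT JOIN keeps every row from `books`; unmatched rows get NULL for `loans`'s columns.
Matching on a.book_id = b.book_id. A NULL in a compared column never satisfies the condition.
- a row (book_id=3): matches 3 b row(s) → 3 output row(s).
- a row (book_id=4): matches 1 b row(s) → 1 output row(s).
- a row (book_id=9): no match → kept, b columns NULL.
- a row (book_id=3): matches 3 b row(s) → 3 output row(s).
- a row (book_id=3): matches 3 b row(s) → 3 output row(s).
- a row (book_id=9): no match → kept, b columns NULL.
- a row (book_id=3): matches 3 b row(s) → 3 output row(s).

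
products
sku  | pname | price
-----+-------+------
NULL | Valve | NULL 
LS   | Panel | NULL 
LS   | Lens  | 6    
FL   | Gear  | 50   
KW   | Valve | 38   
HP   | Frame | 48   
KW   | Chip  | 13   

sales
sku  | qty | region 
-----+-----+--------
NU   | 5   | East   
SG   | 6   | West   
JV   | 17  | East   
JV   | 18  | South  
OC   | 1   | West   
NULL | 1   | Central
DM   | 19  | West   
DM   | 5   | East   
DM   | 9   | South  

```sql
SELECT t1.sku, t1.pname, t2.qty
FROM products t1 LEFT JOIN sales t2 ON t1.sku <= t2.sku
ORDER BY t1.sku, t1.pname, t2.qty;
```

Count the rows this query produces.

23

LEFT JOIN keeps every row from `products`; unmatched rows get NULL for `sales`'s columns.
Matching on t1.sku <= t2.sku. A NULL in a compared column never satisfies the condition.
- t1[0] sku=NULL → no match; kept with NULLs on the t2 side.
- t1[1] sku=LS → 3 match(es) in t2 → 3 row(s).
- t1[2] sku=LS → 3 match(es) in t2 → 3 row(s).
- t1[3] sku=FL → 5 match(es) in t2 → 5 row(s).
- t1[4] sku=KW → 3 match(es) in t2 → 3 row(s).
- t1[5] sku=HP → 5 match(es) in t2 → 5 row(s).
- t1[6] sku=KW → 3 match(es) in t2 → 3 row(s).
Total: 22 matched + 1 padded = 23 rows.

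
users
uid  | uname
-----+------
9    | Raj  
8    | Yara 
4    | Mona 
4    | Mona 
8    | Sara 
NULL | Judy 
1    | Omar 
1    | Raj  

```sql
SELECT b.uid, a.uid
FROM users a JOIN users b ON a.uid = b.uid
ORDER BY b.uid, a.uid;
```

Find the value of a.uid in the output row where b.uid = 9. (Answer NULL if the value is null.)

9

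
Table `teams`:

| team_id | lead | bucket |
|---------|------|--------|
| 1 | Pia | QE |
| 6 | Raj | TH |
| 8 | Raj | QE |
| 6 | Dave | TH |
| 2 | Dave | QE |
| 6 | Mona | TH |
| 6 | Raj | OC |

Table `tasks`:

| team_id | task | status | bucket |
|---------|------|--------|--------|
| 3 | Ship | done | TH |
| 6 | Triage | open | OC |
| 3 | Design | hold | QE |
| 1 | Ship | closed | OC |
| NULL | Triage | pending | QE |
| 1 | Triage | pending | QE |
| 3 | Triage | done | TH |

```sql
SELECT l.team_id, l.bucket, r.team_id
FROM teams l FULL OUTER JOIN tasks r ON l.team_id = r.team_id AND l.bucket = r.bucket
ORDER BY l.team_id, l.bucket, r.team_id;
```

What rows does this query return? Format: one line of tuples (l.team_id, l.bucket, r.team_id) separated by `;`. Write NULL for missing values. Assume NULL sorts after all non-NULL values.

(1, QE, 1); (2, QE, NULL); (6, OC, 6); (6, TH, NULL); (6, TH, NULL); (6, TH, NULL); (8, QE, NULL); (NULL, NULL, 1); (NULL, NULL, 3); (NULL, NULL, 3); (NULL, NULL, 3); (NULL, NULL, NULL)

FULL OUTER JOIN keeps every row from both sides; unmatched rows get NULL for the other side's columns.
Matching on l.team_id = r.team_id AND l.bucket = r.bucket. A NULL in a compared column never satisfies the condition.
Matched pairs: 2; unmatched l rows kept: 5; unmatched r rows kept: 5.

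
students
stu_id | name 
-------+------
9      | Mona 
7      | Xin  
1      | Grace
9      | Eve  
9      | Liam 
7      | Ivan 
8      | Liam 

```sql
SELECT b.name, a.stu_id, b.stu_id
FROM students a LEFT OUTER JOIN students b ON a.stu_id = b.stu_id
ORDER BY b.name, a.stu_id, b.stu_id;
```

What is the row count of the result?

LEFT JOIN keeps every row from `students a`; unmatched rows get NULL for `students b`'s columns.
Matching on a.stu_id = b.stu_id.
- a[0] stu_id=9 → 3 match(es) in b → 3 row(s).
- a[1] stu_id=7 → 2 match(es) in b → 2 row(s).
- a[2] stu_id=1 → 1 match(es) in b → 1 row(s).
- a[3] stu_id=9 → 3 match(es) in b → 3 row(s).
- a[4] stu_id=9 → 3 match(es) in b → 3 row(s).
- a[5] stu_id=7 → 2 match(es) in b → 2 row(s).
- a[6] stu_id=8 → 1 match(es) in b → 1 row(s).
Total: 15 rows.

15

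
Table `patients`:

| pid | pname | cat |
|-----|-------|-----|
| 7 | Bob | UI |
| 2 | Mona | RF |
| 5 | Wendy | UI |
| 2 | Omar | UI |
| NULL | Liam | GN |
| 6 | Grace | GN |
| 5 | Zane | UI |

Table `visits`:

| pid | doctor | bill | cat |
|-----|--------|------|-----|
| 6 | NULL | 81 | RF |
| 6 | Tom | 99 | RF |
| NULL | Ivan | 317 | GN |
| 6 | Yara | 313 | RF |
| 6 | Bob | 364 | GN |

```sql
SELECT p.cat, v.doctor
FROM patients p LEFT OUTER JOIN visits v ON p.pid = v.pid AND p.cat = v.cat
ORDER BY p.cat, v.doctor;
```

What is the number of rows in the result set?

7

LEFT JOIN keeps every row from `patients`; unmatched rows get NULL for `visits`'s columns.
Matching on p.pid = v.pid AND p.cat = v.cat. A NULL in a compared column never satisfies the condition.
- p row (pid=7, cat=UI): no match → kept, v columns NULL.
- p row (pid=2, cat=RF): no match → kept, v columns NULL.
- p row (pid=5, cat=UI): no match → kept, v columns NULL.
- p row (pid=2, cat=UI): no match → kept, v columns NULL.
- p row (pid=NULL, cat=GN): no match → kept, v columns NULL.
- p row (pid=6, cat=GN): matches 1 v row(s) → 1 output row(s).
- p row (pid=5, cat=UI): no match → kept, v columns NULL.
Total: 1 matched + 6 padded = 7 rows.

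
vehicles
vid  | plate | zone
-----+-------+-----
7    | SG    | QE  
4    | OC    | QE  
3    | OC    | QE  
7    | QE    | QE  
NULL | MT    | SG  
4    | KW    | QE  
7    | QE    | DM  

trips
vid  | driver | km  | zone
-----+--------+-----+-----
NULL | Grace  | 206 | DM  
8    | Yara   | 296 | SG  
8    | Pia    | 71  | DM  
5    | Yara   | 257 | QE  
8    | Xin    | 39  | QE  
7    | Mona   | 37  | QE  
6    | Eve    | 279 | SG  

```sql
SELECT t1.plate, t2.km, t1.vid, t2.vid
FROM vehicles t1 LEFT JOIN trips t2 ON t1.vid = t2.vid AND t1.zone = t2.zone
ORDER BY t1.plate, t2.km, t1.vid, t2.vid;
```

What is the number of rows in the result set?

7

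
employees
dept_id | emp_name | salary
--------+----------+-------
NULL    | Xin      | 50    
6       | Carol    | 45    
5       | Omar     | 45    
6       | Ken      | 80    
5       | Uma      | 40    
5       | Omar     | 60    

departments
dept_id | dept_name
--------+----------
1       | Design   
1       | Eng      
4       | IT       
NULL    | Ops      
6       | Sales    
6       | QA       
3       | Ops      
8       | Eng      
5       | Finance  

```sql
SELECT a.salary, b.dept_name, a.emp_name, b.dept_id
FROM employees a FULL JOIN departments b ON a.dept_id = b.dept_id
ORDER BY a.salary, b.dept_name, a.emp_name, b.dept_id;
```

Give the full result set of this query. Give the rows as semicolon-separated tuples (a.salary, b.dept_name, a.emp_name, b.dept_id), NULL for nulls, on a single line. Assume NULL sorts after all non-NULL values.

(40, Finance, Uma, 5); (45, Finance, Omar, 5); (45, QA, Carol, 6); (45, Sales, Carol, 6); (50, NULL, Xin, NULL); (60, Finance, Omar, 5); (80, QA, Ken, 6); (80, Sales, Ken, 6); (NULL, Design, NULL, 1); (NULL, Eng, NULL, 1); (NULL, Eng, NULL, 8); (NULL, IT, NULL, 4); (NULL, Ops, NULL, 3); (NULL, Ops, NULL, NULL)

FULL OUTER JOIN keeps every row from both sides; unmatched rows get NULL for the other side's columns.
Matching on a.dept_id = b.dept_id. A NULL in a compared column never satisfies the condition.
- a (dept_id=NULL) has no partner → padded with NULL.
- a (dept_id=6) pairs with 2 row(s) of b.
- a (dept_id=5) pairs with 1 row(s) of b.
- a (dept_id=6) pairs with 2 row(s) of b.
- a (dept_id=5) pairs with 1 row(s) of b.
- a (dept_id=5) pairs with 1 row(s) of b.
- 6 b row(s) had no a match → kept, a columns NULL.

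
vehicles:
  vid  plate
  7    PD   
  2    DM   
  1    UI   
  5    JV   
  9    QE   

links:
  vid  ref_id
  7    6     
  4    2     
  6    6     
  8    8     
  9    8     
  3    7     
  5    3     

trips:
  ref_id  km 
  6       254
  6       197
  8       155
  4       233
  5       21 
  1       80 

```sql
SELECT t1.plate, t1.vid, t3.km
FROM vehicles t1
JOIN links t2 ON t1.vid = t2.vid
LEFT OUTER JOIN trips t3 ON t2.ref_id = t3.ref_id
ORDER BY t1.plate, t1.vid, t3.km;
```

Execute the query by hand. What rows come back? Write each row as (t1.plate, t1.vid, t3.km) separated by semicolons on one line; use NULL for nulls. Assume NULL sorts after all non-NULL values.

Step 1 — t1 INNER JOIN t2 on vid → 3 row(s).
Then LEFT JOIN `trips t3` on ref_id: each of those 3 rows is kept; rows whose t2.ref_id has no match in t3 get NULL for t3's columns.

(JV, 5, NULL); (PD, 7, 197); (PD, 7, 254); (QE, 9, 155)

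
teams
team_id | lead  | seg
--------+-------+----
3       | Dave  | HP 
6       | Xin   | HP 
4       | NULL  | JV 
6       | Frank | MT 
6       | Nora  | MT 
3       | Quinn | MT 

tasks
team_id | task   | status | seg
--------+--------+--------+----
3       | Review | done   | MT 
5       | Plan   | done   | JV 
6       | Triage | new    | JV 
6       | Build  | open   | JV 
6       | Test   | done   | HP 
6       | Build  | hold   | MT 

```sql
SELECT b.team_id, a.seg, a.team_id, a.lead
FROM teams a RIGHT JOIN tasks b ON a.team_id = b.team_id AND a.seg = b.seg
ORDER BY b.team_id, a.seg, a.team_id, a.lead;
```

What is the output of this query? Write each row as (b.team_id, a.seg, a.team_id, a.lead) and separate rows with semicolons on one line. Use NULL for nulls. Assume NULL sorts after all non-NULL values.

(3, MT, 3, Quinn); (5, NULL, NULL, NULL); (6, HP, 6, Xin); (6, MT, 6, Frank); (6, MT, 6, Nora); (6, NULL, NULL, NULL); (6, NULL, NULL, NULL)

RIGHT JOIN keeps every row from `tasks`; unmatched rows get NULL for `teams`'s columns.
Matching on a.team_id = b.team_id AND a.seg = b.seg.
- a row (team_id=3, seg=HP): no match.
- a row (team_id=6, seg=HP): matches 1 b row(s) → 1 output row(s).
- a row (team_id=4, seg=JV): no match.
- a row (team_id=6, seg=MT): matches 1 b row(s) → 1 output row(s).
- a row (team_id=6, seg=MT): matches 1 b row(s) → 1 output row(s).
- a row (team_id=3, seg=MT): matches 1 b row(s) → 1 output row(s).
- 3 row(s) from b found no a partner → padded with NULL.
After projecting and ordering:
b.team_id | a.seg | a.team_id | a.lead
3 | MT | 3 | Quinn
5 | NULL | NULL | NULL
6 | HP | 6 | Xin
6 | MT | 6 | Frank
6 | MT | 6 | Nora
6 | NULL | NULL | NULL
6 | NULL | NULL | NULL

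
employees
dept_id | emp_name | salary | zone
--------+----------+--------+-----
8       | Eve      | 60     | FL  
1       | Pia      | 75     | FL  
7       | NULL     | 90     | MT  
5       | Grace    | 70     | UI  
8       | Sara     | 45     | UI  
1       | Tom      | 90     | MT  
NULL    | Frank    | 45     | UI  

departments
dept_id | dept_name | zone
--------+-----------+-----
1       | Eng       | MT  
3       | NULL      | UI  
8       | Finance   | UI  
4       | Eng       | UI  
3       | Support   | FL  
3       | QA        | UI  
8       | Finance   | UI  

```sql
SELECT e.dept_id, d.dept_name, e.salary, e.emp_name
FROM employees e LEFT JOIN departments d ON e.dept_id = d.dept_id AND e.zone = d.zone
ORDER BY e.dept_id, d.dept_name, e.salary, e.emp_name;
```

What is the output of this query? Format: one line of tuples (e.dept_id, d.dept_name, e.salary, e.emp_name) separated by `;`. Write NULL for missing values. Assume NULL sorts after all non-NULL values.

LEFT JOIN keeps every row from `employees`; unmatched rows get NULL for `departments`'s columns.
Matching on e.dept_id = d.dept_id AND e.zone = d.zone. A NULL in a compared column never satisfies the condition.
- e (dept_id=8, zone=FL) has no partner → padded with NULL.
- e (dept_id=1, zone=FL) has no partner → padded with NULL.
- e (dept_id=7, zone=MT) has no partner → padded with NULL.
- e (dept_id=5, zone=UI) has no partner → padded with NULL.
- e (dept_id=8, zone=UI) pairs with 2 row(s) of d.
- e (dept_id=1, zone=MT) pairs with 1 row(s) of d.
- e (dept_id=NULL, zone=UI) has no partner → padded with NULL.
After projecting and ordering:
e.dept_id | d.dept_name | e.salary | e.emp_name
1 | Eng | 90 | Tom
1 | NULL | 75 | Pia
5 | NULL | 70 | Grace
7 | NULL | 90 | NULL
8 | Finance | 45 | Sara
8 | Finance | 45 | Sara
8 | NULL | 60 | Eve
NULL | NULL | 45 | Frank

(1, Eng, 90, Tom); (1, NULL, 75, Pia); (5, NULL, 70, Grace); (7, NULL, 90, NULL); (8, Finance, 45, Sara); (8, Finance, 45, Sara); (8, NULL, 60, Eve); (NULL, NULL, 45, Frank)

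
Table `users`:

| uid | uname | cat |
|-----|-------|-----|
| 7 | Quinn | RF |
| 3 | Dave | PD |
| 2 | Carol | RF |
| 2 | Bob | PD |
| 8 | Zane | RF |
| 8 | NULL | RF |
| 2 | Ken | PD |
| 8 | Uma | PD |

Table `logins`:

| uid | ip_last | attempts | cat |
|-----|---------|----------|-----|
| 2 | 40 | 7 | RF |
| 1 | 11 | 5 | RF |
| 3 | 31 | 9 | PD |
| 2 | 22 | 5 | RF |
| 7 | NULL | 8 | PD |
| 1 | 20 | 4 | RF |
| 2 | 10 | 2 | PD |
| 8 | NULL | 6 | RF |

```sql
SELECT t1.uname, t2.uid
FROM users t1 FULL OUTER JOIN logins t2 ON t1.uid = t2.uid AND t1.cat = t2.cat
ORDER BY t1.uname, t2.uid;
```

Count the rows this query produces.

FULL OUTER JOIN keeps every row from both sides; unmatched rows get NULL for the other side's columns.
Matching on t1.uid = t2.uid AND t1.cat = t2.cat.
- t1 (uid=7, cat=RF) has no partner → padded with NULL.
- t1 (uid=3, cat=PD) pairs with 1 row(s) of t2.
- t1 (uid=2, cat=RF) pairs with 2 row(s) of t2.
- t1 (uid=2, cat=PD) pairs with 1 row(s) of t2.
- t1 (uid=8, cat=RF) pairs with 1 row(s) of t2.
- t1 (uid=8, cat=RF) pairs with 1 row(s) of t2.
- t1 (uid=2, cat=PD) pairs with 1 row(s) of t2.
- t1 (uid=8, cat=PD) has no partner → padded with NULL.
- 3 t2 row(s) had no t1 match → kept, t1 columns NULL.
Total: 7 matched + 5 padded = 12 rows.

12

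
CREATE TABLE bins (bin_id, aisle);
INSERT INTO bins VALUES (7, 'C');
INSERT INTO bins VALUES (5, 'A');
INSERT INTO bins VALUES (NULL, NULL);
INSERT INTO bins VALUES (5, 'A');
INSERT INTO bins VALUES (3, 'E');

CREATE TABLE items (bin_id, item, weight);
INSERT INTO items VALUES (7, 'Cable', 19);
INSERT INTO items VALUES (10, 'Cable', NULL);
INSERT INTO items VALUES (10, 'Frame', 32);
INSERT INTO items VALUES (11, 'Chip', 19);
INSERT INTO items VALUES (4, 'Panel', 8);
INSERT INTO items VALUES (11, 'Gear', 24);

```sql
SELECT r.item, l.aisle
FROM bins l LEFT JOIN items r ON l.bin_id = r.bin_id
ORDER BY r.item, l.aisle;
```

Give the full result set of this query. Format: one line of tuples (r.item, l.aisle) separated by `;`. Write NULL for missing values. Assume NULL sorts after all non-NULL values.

LEFT JOIN keeps every row from `bins`; unmatched rows get NULL for `items`'s columns.
Matching on l.bin_id = r.bin_id. A NULL in a compared column never satisfies the condition.
- l (bin_id=7) pairs with 1 row(s) of r.
- l (bin_id=5) has no partner → padded with NULL.
- l (bin_id=NULL) has no partner → padded with NULL.
- l (bin_id=5) has no partner → padded with NULL.
- l (bin_id=3) has no partner → padded with NULL.
After projecting and ordering:
r.item | l.aisle
Cable | C
NULL | A
NULL | A
NULL | E
NULL | NULL

(Cable, C); (NULL, A); (NULL, A); (NULL, E); (NULL, NULL)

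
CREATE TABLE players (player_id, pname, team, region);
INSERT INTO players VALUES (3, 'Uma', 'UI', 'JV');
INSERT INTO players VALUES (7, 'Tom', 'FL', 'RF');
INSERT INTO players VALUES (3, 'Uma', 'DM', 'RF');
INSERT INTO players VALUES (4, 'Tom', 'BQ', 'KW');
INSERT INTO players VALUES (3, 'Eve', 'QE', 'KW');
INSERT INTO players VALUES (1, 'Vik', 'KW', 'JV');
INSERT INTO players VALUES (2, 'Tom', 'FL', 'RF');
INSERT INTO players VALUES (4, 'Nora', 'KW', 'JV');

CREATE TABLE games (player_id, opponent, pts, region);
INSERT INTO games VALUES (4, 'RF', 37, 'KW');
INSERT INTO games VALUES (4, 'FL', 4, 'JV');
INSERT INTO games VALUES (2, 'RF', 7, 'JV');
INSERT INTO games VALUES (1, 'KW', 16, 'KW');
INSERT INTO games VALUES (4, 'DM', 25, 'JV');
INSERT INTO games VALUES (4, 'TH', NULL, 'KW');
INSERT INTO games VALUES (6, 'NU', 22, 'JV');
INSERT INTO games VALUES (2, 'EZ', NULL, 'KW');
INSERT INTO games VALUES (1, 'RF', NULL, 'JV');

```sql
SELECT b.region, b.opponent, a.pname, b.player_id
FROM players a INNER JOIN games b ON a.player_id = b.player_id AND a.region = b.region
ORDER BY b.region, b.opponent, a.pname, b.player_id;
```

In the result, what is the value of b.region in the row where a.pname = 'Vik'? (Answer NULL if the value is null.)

INNER JOIN keeps only pairs where the ON condition holds.
Matching on a.player_id = b.player_id AND a.region = b.region.
- a row (player_id=3, region=JV): no match → dropped.
- a row (player_id=7, region=RF): no match → dropped.
- a row (player_id=3, region=RF): no match → dropped.
- a row (player_id=4, region=KW): matches 2 b row(s) → 2 output row(s).
- a row (player_id=3, region=KW): no match → dropped.
- a row (player_id=1, region=JV): matches 1 b row(s) → 1 output row(s).
- a row (player_id=2, region=RF): no match → dropped.
- a row (player_id=4, region=JV): matches 2 b row(s) → 2 output row(s).

JV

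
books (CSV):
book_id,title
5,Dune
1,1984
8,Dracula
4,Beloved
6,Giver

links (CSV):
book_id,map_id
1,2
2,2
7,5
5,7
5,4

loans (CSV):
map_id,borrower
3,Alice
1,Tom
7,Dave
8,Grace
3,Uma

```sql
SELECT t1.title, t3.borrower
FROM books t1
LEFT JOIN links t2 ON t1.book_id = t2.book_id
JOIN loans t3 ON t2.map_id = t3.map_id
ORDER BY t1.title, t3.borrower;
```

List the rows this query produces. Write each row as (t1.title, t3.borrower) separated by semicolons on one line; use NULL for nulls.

(Dune, Dave)

Step 1 — t1 LEFT JOIN t2 on book_id → 6 row(s).
Then INNER JOIN `loans t3` on map_id: keep only rows whose t2.map_id appears in t3.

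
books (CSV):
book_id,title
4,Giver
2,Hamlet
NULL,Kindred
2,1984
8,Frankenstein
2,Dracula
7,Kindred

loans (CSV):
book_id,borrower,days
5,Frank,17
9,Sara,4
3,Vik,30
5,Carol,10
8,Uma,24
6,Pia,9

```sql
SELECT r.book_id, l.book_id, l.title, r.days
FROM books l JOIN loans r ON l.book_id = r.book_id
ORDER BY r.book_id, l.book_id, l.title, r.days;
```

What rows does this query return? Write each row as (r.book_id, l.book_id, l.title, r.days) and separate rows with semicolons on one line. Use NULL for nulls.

(8, 8, Frankenstein, 24)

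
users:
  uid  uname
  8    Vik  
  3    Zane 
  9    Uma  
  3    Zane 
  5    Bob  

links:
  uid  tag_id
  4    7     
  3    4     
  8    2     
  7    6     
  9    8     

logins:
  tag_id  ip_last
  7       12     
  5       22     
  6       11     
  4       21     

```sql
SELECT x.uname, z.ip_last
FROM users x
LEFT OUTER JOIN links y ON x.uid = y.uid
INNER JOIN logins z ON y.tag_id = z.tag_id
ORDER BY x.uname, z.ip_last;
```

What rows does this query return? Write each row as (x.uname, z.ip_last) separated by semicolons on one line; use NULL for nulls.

Step 1 — x LEFT JOIN y on uid → 5 row(s).
Then INNER JOIN `logins z` on tag_id: keep only rows whose y.tag_id appears in z.

(Zane, 21); (Zane, 21)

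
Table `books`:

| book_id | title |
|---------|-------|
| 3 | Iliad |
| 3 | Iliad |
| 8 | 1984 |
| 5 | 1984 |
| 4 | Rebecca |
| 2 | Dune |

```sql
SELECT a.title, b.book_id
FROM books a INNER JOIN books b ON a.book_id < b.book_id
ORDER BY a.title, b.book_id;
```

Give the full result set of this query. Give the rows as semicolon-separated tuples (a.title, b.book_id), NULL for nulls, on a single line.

INNER JOIN keeps only pairs where the ON condition holds.
Matching on a.book_id < b.book_id.
- book_id=3: 3 matching b row(s), so 3 row(s) emitted.
- book_id=3: 3 matching b row(s), so 3 row(s) emitted.
- book_id=8: no matching b row, dropped.
- book_id=5: 1 matching b row(s), so 1 row(s) emitted.
- book_id=4: 2 matching b row(s), so 2 row(s) emitted.
- book_id=2: 5 matching b row(s), so 5 row(s) emitted.

(1984, 8); (Dune, 3); (Dune, 3); (Dune, 4); (Dune, 5); (Dune, 8); (Iliad, 4); (Iliad, 4); (Iliad, 5); (Iliad, 5); (Iliad, 8); (Iliad, 8); (Rebecca, 5); (Rebecca, 8)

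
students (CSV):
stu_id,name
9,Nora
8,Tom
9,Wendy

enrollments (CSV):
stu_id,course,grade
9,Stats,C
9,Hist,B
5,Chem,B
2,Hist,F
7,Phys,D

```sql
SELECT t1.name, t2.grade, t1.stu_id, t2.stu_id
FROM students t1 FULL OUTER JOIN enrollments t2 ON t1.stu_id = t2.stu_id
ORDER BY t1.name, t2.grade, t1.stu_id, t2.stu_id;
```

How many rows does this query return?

FULL OUTER JOIN keeps every row from both sides; unmatched rows get NULL for the other side's columns.
Matching on t1.stu_id = t2.stu_id.
- t1[0] stu_id=9 → 2 match(es) in t2 → 2 row(s).
- t1[1] stu_id=8 → no match; kept with NULLs on the t2 side.
- t1[2] stu_id=9 → 2 match(es) in t2 → 2 row(s).
- 3 t2 row(s) had no t1 match → kept, t1 columns NULL.
Total: 4 matched + 4 padded = 8 rows.

8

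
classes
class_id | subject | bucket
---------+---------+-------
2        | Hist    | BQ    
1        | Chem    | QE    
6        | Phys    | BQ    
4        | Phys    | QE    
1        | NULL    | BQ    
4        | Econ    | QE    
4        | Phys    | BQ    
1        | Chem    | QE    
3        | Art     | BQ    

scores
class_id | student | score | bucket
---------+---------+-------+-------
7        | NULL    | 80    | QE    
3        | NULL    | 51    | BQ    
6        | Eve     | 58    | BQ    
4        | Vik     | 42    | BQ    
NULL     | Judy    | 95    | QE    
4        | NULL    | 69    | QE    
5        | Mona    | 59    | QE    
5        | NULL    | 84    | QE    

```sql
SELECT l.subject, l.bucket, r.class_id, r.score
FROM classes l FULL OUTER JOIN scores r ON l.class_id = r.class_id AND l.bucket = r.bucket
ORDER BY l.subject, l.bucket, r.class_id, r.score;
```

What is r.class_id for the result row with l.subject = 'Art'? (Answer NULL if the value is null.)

3

FULL OUTER JOIN keeps every row from both sides; unmatched rows get NULL for the other side's columns.
Matching on l.class_id = r.class_id AND l.bucket = r.bucket. A NULL in a compared column never satisfies the condition.
- l row (class_id=2, bucket=BQ): no match → kept, r columns NULL.
- l row (class_id=1, bucket=QE): no match → kept, r columns NULL.
- l row (class_id=6, bucket=BQ): matches 1 r row(s) → 1 output row(s).
- l row (class_id=4, bucket=QE): matches 1 r row(s) → 1 output row(s).
- l row (class_id=1, bucket=BQ): no match → kept, r columns NULL.
- l row (class_id=4, bucket=QE): matches 1 r row(s) → 1 output row(s).
- l row (class_id=4, bucket=BQ): matches 1 r row(s) → 1 output row(s).
- l row (class_id=1, bucket=QE): no match → kept, r columns NULL.
- l row (class_id=3, bucket=BQ): matches 1 r row(s) → 1 output row(s).
- 4 r row(s) had no l match → kept, l columns NULL.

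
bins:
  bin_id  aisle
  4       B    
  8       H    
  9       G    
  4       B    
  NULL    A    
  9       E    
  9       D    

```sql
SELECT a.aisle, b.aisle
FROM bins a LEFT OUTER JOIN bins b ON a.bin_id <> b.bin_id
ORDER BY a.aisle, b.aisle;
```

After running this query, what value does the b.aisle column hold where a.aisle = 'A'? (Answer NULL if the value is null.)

NULL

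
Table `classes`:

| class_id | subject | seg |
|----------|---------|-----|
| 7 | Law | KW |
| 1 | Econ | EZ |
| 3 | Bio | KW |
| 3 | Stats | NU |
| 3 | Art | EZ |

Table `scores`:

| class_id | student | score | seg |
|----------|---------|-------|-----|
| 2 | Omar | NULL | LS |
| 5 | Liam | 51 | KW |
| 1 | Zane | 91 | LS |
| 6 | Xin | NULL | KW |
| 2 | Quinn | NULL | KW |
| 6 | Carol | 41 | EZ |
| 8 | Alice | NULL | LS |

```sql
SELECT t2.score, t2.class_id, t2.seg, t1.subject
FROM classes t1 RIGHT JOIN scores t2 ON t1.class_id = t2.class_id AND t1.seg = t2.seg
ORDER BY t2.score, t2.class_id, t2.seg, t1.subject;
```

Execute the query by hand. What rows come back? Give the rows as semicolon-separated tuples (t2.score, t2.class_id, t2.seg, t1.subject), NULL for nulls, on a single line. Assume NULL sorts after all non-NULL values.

(41, 6, EZ, NULL); (51, 5, KW, NULL); (91, 1, LS, NULL); (NULL, 2, KW, NULL); (NULL, 2, LS, NULL); (NULL, 6, KW, NULL); (NULL, 8, LS, NULL)

RIGHT JOIN keeps every row from `scores`; unmatched rows get NULL for `classes`'s columns.
Matching on t1.class_id = t2.class_id AND t1.seg = t2.seg.
- t1 row (class_id=7, seg=KW): no match.
- t1 row (class_id=1, seg=EZ): no match.
- t1 row (class_id=3, seg=KW): no match.
- t1 row (class_id=3, seg=NU): no match.
- t1 row (class_id=3, seg=EZ): no match.
- plus 7 unmatched t2 row(s), each kept with NULL t1 columns.
After projecting and ordering:
t2.score | t2.class_id | t2.seg | t1.subject
41 | 6 | EZ | NULL
51 | 5 | KW | NULL
91 | 1 | LS | NULL
NULL | 2 | KW | NULL
NULL | 2 | LS | NULL
NULL | 6 | KW | NULL
NULL | 8 | LS | NULL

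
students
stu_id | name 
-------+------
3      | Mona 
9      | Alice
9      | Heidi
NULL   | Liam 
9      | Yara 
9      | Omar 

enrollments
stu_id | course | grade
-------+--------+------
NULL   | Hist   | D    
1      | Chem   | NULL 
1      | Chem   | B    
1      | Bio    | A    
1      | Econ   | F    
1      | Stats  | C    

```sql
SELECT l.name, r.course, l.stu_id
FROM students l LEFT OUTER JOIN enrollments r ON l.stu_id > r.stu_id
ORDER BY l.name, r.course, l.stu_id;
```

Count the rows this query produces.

26

LEFT JOIN keeps every row from `students`; unmatched rows get NULL for `enrollments`'s columns.
Matching on l.stu_id > r.stu_id. A NULL in a compared column never satisfies the condition.
- stu_id=3: 5 matching r row(s), so 5 row(s) emitted.
- stu_id=9: 5 matching r row(s), so 5 row(s) emitted.
- stu_id=9: 5 matching r row(s), so 5 row(s) emitted.
- stu_id=NULL: no r row matches, row kept with r columns NULL.
- stu_id=9: 5 matching r row(s), so 5 row(s) emitted.
- stu_id=9: 5 matching r row(s), so 5 row(s) emitted.
Total: 25 matched + 1 padded = 26 rows.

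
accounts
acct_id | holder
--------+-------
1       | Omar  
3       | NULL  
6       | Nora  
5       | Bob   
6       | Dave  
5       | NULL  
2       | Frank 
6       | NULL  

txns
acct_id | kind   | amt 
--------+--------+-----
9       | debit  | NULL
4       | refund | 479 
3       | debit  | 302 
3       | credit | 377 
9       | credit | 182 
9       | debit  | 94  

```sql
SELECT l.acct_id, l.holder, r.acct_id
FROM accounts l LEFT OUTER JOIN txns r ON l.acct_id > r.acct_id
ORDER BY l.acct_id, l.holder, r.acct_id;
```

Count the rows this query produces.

18

LEFT JOIN keeps every row from `accounts`; unmatched rows get NULL for `txns`'s columns.
Matching on l.acct_id > r.acct_id.
- l (acct_id=1) has no partner → padded with NULL.
- l (acct_id=3) has no partner → padded with NULL.
- l (acct_id=6) pairs with 3 row(s) of r.
- l (acct_id=5) pairs with 3 row(s) of r.
- l (acct_id=6) pairs with 3 row(s) of r.
- l (acct_id=5) pairs with 3 row(s) of r.
- l (acct_id=2) has no partner → padded with NULL.
- l (acct_id=6) pairs with 3 row(s) of r.
Total: 15 matched + 3 padded = 18 rows.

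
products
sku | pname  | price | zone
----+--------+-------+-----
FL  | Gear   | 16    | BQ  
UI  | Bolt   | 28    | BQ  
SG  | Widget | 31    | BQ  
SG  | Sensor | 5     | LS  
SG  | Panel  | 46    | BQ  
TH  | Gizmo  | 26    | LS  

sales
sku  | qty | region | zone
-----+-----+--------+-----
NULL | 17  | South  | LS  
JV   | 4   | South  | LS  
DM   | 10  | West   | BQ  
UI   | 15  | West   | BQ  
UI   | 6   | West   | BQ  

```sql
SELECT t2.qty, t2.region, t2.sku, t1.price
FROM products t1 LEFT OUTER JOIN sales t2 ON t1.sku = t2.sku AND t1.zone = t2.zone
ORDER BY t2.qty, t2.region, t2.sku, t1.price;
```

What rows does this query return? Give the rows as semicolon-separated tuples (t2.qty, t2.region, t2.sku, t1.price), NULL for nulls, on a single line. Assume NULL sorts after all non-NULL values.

LEFT JOIN keeps every row from `products`; unmatched rows get NULL for `sales`'s columns.
Matching on t1.sku = t2.sku AND t1.zone = t2.zone. A NULL in a compared column never satisfies the condition.
- sku=FL, zone=BQ: no t2 row matches, row kept with t2 columns NULL.
- sku=UI, zone=BQ: 2 matching t2 row(s), so 2 row(s) emitted.
- sku=SG, zone=BQ: no t2 row matches, row kept with t2 columns NULL.
- sku=SG, zone=LS: no t2 row matches, row kept with t2 columns NULL.
- sku=SG, zone=BQ: no t2 row matches, row kept with t2 columns NULL.
- sku=TH, zone=LS: no t2 row matches, row kept with t2 columns NULL.
After projecting and ordering:
t2.qty | t2.region | t2.sku | t1.price
6 | West | UI | 28
15 | West | UI | 28
NULL | NULL | NULL | 5
NULL | NULL | NULL | 16
NULL | NULL | NULL | 26
NULL | NULL | NULL | 31
NULL | NULL | NULL | 46

(6, West, UI, 28); (15, West, UI, 28); (NULL, NULL, NULL, 5); (NULL, NULL, NULL, 16); (NULL, NULL, NULL, 26); (NULL, NULL, NULL, 31); (NULL, NULL, NULL, 46)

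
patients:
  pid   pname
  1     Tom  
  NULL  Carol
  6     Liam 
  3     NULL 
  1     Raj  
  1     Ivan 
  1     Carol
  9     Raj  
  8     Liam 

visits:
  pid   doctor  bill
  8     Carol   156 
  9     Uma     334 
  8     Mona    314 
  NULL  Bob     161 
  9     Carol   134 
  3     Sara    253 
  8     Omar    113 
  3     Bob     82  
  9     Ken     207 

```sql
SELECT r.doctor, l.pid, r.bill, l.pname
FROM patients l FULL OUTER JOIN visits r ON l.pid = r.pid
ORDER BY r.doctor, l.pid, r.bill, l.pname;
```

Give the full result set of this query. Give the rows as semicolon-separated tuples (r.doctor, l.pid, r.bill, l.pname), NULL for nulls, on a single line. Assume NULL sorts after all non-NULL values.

FULL OUTER JOIN keeps every row from both sides; unmatched rows get NULL for the other side's columns.
Matching on l.pid = r.pid. A NULL in a compared column never satisfies the condition.
- pid=1: no r row matches, row kept with r columns NULL.
- pid=NULL: no r row matches, row kept with r columns NULL.
- pid=6: no r row matches, row kept with r columns NULL.
- pid=3: 2 matching r row(s), so 2 row(s) emitted.
- pid=1: no r row matches, row kept with r columns NULL.
- pid=1: no r row matches, row kept with r columns NULL.
- pid=1: no r row matches, row kept with r columns NULL.
- pid=9: 3 matching r row(s), so 3 row(s) emitted.
- pid=8: 3 matching r row(s), so 3 row(s) emitted.
- 1 row(s) from r found no l partner → padded with NULL.

(Bob, 3, 82, NULL); (Bob, NULL, 161, NULL); (Carol, 8, 156, Liam); (Carol, 9, 134, Raj); (Ken, 9, 207, Raj); (Mona, 8, 314, Liam); (Omar, 8, 113, Liam); (Sara, 3, 253, NULL); (Uma, 9, 334, Raj); (NULL, 1, NULL, Carol); (NULL, 1, NULL, Ivan); (NULL, 1, NULL, Raj); (NULL, 1, NULL, Tom); (NULL, 6, NULL, Liam); (NULL, NULL, NULL, Carol)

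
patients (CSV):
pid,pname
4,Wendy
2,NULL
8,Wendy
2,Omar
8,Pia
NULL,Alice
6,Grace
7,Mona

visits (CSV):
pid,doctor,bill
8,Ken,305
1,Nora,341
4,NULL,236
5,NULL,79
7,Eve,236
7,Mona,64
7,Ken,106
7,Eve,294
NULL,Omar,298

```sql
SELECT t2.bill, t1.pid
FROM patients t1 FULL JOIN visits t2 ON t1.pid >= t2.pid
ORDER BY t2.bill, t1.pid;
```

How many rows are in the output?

FULL OUTER JOIN keeps every row from both sides; unmatched rows get NULL for the other side's columns.
Matching on t1.pid >= t2.pid. A NULL in a compared column never satisfies the condition.
- t1[0] pid=4 → 2 match(es) in t2 → 2 row(s).
- t1[1] pid=2 → 1 match(es) in t2 → 1 row(s).
- t1[2] pid=8 → 8 match(es) in t2 → 8 row(s).
- t1[3] pid=2 → 1 match(es) in t2 → 1 row(s).
- t1[4] pid=8 → 8 match(es) in t2 → 8 row(s).
- t1[5] pid=NULL → no match; kept with NULLs on the t2 side.
- t1[6] pid=6 → 3 match(es) in t2 → 3 row(s).
- t1[7] pid=7 → 7 match(es) in t2 → 7 row(s).
- plus 1 unmatched t2 row(s), each kept with NULL t1 columns.
Total: 30 matched + 2 padded = 32 rows.

32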